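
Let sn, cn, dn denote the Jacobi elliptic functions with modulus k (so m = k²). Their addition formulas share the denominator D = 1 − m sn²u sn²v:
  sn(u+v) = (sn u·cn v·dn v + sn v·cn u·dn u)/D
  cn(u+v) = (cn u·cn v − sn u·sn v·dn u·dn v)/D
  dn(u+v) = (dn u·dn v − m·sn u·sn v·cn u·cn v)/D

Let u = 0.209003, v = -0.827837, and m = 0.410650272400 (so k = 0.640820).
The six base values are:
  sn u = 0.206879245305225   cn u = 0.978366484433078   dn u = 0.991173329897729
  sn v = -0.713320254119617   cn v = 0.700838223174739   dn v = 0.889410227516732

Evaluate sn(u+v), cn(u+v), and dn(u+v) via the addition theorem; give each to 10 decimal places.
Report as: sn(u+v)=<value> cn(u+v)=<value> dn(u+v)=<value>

m = k² = 0.4106502724
D = 1 − m·sn²u·sn²v = 0.9910571679840382
sn(u+v) = (sn u·cn v·dn v + sn v·cn u·dn u)/D = -0.5627740014569858/0.9910571679840382 = -0.5678522083662985
cn(u+v) = (cn u·cn v − sn u·sn v·dn u·dn v)/D = 0.8157694119643337/0.9910571679840382 = 0.8231305300215258
dn(u+v) = (dn u·dn v − m·sn u·sn v·cn u·cn v)/D = 0.9231117933441779/0.9910571679840382 = 0.9314415183757041

sn(u+v)=-0.5678522084 cn(u+v)=0.8231305300 dn(u+v)=0.9314415184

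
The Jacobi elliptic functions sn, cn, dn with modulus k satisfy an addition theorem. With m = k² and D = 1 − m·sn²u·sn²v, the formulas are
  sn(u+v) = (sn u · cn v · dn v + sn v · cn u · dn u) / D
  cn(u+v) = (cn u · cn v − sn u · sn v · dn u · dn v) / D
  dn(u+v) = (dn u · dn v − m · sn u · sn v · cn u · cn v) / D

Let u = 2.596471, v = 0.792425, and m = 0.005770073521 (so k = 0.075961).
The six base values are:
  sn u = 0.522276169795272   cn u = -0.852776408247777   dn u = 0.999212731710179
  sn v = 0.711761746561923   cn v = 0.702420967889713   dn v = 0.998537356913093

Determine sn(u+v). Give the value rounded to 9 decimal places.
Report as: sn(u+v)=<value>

sn(u+v)=-0.240366281

m = k² = 0.005770073521
D = 1 − m·sn²u·sn²v = 0.9992026462256447
sn(u+v) = (sn u·cn v·dn v + sn v·cn u·dn u)/D = -0.2401746239061966/0.9992026462256447 = -0.2403662808674741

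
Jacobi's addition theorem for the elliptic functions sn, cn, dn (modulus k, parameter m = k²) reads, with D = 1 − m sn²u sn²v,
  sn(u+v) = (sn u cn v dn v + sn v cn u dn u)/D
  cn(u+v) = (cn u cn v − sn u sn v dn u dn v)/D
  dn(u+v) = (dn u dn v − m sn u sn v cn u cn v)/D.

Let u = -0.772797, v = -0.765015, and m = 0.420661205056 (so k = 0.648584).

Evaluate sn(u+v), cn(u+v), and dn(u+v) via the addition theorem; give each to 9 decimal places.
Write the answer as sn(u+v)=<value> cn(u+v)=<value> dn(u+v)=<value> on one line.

sn(u+v)=-0.981155644 cn(u+v)=0.193219054 dn(u+v)=0.771390688

sn u = -0.6774471377704643, cn u = 0.7355714618761426, dn u = 0.8983006221900879
sn v = -0.6722838622009532, cn v = 0.7402934611518393, dn v = 0.8999308916177928
m = k² = 0.420661205056
D = 1 − m·sn²u·sn²v = 0.9127453343289272
sn(u+v) = (sn u·cn v·dn v + sn v·cn u·dn u)/D = -0.8955452360724141/0.9127453343289272 = -0.9811556437380652
cn(u+v) = (cn u·cn v − sn u·sn v·dn u·dn v)/D = 0.176359789882017/0.9127453343289272 = 0.1932190538247792
dn(u+v) = (dn u·dn v − m·sn u·sn v·cn u·cn v)/D = 0.7040832512614131/0.9127453343289272 = 0.7713906878297795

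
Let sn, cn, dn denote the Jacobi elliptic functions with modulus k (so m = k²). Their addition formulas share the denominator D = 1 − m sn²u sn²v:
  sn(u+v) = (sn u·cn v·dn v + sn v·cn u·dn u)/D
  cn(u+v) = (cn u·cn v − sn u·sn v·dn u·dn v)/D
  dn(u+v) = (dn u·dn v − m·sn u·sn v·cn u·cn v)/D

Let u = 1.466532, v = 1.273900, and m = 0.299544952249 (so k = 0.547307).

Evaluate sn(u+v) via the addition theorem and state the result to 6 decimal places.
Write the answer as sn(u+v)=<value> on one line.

sn(u+v)=0.622681

sn u = 0.9785646194258753, cn u = 0.2059400048749437, dn u = 0.8444874979970009
sn v = 0.9317893216448676, cn v = 0.3629995317746256, dn v = 0.8601893307517611
m = k² = 0.299544952249
D = 1 − m·sn²u·sn²v = 0.750955770802967
sn(u+v) = (sn u·cn v·dn v + sn v·cn u·dn u)/D = 0.4676061465820657/0.750955770802967 = 0.6226813412487305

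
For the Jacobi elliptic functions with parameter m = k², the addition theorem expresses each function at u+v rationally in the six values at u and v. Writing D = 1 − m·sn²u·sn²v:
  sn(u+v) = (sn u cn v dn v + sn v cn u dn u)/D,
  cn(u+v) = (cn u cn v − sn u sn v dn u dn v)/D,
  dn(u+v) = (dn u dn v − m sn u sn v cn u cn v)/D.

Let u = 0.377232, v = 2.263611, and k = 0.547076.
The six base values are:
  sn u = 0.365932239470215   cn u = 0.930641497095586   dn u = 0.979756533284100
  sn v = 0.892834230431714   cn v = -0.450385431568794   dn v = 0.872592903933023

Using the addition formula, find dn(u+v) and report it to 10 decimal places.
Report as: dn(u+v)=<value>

m = k² = 0.299292149776
D = 1 − m·sn²u·sn²v = 0.9680523926966624
dn(u+v) = (dn u·dn v − m·sn u·sn v·cn u·cn v)/D = 0.8959144139075207/0.9680523926966624 = 0.9254813279390902

dn(u+v)=0.9254813279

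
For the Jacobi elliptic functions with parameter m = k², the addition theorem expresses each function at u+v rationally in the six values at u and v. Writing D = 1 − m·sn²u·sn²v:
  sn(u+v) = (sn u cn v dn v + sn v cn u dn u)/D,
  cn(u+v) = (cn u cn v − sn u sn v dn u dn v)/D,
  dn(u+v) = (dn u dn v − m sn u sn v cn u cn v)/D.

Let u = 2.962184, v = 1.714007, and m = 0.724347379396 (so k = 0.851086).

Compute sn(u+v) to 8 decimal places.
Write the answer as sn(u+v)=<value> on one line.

sn u = 0.8851319584482166, cn u = -0.4653401080216754, dn u = 0.6576502321987651
sn v = 0.977307397532488, cn v = 0.2118259916258519, dn v = 0.5551164464613418
m = k² = 0.724347379396
D = 1 − m·sn²u·sn²v = 0.4579675234400556
sn(u+v) = (sn u·cn v·dn v + sn v·cn u·dn u)/D = -0.1950054116516898/0.4579675234400556 = -0.4258062016862959

sn(u+v)=-0.42580620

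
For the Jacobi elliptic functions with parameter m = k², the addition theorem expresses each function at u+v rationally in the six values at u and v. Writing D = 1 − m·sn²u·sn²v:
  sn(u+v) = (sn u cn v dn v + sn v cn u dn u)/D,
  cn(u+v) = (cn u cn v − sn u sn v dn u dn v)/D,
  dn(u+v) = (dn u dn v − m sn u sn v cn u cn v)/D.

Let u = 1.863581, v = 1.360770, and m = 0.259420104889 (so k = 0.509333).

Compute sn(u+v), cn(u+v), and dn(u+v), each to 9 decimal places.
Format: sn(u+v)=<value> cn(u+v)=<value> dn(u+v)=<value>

sn(u+v)=0.156612738 cn(u+v)=-0.987660088 dn(u+v)=0.996813453

sn u = 0.9889491104834059, cn u = -0.1482553772180968, dn u = 0.8638760675019873
sn v = 0.959546396162782, cn v = 0.2815505524963812, dn v = 0.8724358497623742
m = k² = 0.259420104889
D = 1 − m·sn²u·sn²v = 0.7663942780163443
sn(u+v) = (sn u·cn v·dn v + sn v·cn u·dn u)/D = 0.1200271061459823/0.7663942780163443 = 0.1566127378412167
cn(u+v) = (cn u·cn v − sn u·sn v·dn u·dn v)/D = -0.7569370404243768/0.7663942780163443 = -0.9876600884645883
dn(u+v) = (dn u·dn v − m·sn u·sn v·cn u·cn v)/D = 0.7639521267881704/0.7663942780163443 = 0.9968134532077994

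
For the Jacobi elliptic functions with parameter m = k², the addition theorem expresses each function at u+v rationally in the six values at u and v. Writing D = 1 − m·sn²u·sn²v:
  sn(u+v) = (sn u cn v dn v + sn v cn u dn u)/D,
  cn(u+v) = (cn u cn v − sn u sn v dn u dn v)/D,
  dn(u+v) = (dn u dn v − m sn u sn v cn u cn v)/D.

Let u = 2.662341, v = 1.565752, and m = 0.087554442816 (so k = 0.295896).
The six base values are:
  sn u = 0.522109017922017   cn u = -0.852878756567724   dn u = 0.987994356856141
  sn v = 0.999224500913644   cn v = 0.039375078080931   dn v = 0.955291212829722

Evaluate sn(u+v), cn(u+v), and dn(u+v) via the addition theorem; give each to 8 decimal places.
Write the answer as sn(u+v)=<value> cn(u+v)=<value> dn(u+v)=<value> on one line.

m = k² = 0.087554442816
D = 1 − m·sn²u·sn²v = 0.9761698527332127
sn(u+v) = (sn u·cn v·dn v + sn v·cn u·dn u)/D = -0.8223469761132448/0.9761698527332127 = -0.8424220168352119
cn(u+v) = (cn u·cn v − sn u·sn v·dn u·dn v)/D = -0.5259781670968714/0.9761698527332127 = -0.5388182862072277
dn(u+v) = (dn u·dn v − m·sn u·sn v·cn u·cn v)/D = 0.9453562773552454/0.9761698527332127 = 0.9684342071293319

sn(u+v)=-0.84242202 cn(u+v)=-0.53881829 dn(u+v)=0.96843421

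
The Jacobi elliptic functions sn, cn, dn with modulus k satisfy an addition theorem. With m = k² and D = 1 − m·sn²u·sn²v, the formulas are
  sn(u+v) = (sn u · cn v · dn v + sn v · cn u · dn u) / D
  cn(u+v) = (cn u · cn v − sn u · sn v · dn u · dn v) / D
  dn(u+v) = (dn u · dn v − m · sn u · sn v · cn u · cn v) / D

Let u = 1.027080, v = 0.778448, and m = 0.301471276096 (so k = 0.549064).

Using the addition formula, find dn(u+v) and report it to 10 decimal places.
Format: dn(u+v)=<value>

sn u = 0.8322789856489588, cn u = 0.5543570059511653, dn u = 0.8894798318465292
sn v = 0.6871510803318166, cn v = 0.7265145509890476, dn v = 0.9260951979598964
m = k² = 0.301471276096
D = 1 − m·sn²u·sn²v = 0.9013974231257098
dn(u+v) = (dn u·dn v − m·sn u·sn v·cn u·cn v)/D = 0.7543044004055446/0.9013974231257098 = 0.8368166815808043

dn(u+v)=0.8368166816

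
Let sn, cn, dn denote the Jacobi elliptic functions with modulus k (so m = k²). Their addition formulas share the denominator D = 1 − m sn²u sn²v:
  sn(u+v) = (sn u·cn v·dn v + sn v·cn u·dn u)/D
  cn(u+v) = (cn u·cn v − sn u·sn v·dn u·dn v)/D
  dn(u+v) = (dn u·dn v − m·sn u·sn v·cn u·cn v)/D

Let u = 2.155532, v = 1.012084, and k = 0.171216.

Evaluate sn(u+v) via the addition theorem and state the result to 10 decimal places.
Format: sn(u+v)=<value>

sn(u+v)=-0.0026118979

sn u = 0.8443645357074745, cn u = -0.5357691021694896, dn u = 0.989494762833985
sn v = 0.845746365179526, cn v = 0.5335851251540094, dn v = 0.9894601671083603
m = k² = 0.029314918656
D = 1 − m·sn²u·sn²v = 0.9850504217183755
sn(u+v) = (sn u·cn v·dn v + sn v·cn u·dn u)/D = -0.002572851159932787/0.9850504217183755 = -0.00261189793253889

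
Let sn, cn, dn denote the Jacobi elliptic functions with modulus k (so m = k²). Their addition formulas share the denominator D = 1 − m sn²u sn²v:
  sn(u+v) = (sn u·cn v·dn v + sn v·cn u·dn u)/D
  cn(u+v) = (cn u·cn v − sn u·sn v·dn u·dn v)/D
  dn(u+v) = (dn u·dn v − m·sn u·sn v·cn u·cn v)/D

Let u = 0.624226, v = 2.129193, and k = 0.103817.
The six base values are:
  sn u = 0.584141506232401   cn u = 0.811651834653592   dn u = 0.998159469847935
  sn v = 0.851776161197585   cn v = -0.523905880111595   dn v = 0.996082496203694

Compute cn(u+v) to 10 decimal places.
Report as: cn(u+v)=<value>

m = k² = 0.010777969489
D = 1 − m·sn²u·sn²v = 0.9973317651965144
cn(u+v) = (cn u·cn v − sn u·sn v·dn u·dn v)/D = -0.9199256113262746/0.9973317651965144 = -0.9223867557702951

cn(u+v)=-0.9223867558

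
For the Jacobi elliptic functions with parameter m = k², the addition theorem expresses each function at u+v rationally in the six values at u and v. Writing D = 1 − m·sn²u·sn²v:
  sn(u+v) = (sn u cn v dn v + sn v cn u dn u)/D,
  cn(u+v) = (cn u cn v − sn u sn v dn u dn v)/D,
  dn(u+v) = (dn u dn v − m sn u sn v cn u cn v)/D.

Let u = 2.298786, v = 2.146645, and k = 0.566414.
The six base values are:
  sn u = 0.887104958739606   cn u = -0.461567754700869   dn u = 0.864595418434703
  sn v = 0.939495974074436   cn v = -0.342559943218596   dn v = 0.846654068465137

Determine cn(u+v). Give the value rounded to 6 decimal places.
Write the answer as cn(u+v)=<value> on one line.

cn(u+v)=-0.581570

m = k² = 0.320824819396
D = 1 − m·sn²u·sn²v = 0.7771524729774651
cn(u+v) = (cn u·cn v − sn u·sn v·dn u·dn v)/D = -0.4519682866019028/0.7771524729774651 = -0.5815696434321305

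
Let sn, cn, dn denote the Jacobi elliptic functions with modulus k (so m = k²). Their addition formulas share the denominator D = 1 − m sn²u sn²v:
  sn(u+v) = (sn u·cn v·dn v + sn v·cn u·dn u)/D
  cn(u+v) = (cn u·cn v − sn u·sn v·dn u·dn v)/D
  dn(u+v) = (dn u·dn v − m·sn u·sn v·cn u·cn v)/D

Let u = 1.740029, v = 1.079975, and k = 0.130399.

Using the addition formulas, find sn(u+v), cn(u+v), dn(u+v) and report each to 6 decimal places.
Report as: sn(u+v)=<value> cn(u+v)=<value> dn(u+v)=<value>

sn u = 0.987048996508517, cn u = -0.1604190714707252, dn u = 0.9916822494511437
sn v = 0.8806117184573723, cn v = 0.4738385814974903, dn v = 0.9933850548914432
m = k² = 0.017003899201
D = 1 − m·sn²u·sn²v = 0.9871532028932753
sn(u+v) = (sn u·cn v·dn v + sn v·cn u·dn u)/D = 0.3245161827543949/0.9871532028932753 = 0.32873943153227
cn(u+v) = (cn u·cn v − sn u·sn v·dn u·dn v)/D = -0.9322878810286917/0.9871532028932753 = -0.944420661652338
dn(u+v) = (dn u·dn v − m·sn u·sn v·cn u·cn v)/D = 0.9862457870915737/0.9871532028932753 = 0.9990807751025454

sn(u+v)=0.328739 cn(u+v)=-0.944421 dn(u+v)=0.999081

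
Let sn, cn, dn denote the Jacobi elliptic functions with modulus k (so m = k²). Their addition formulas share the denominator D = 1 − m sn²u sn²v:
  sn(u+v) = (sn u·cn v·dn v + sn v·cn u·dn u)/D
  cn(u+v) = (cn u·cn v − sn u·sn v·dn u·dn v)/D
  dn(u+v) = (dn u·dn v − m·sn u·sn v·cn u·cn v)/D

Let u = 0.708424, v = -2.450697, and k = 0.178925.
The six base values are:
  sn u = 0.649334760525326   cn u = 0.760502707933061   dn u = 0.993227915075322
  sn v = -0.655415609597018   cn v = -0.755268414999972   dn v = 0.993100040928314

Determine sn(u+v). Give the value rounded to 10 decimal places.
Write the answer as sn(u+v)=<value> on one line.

sn(u+v)=-0.9878359054

m = k² = 0.032014155625
D = 1 − m·sn²u·sn²v = 0.9942015366370049
sn(u+v) = (sn u·cn v·dn v + sn v·cn u·dn u)/D = -0.9821079751215782/0.9942015366370049 = -0.9878359054278526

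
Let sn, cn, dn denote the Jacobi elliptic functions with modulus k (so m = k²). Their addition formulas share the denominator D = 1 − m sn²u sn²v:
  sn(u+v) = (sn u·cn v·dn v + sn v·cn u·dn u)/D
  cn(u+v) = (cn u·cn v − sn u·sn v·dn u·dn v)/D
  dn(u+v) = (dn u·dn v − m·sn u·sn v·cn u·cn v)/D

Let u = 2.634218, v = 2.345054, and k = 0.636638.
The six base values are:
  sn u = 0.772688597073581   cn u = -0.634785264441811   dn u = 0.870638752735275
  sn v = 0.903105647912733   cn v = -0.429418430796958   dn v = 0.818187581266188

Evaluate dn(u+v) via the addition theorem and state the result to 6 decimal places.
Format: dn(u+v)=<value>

dn(u+v)=0.791455

m = k² = 0.405307943044
D = 1 − m·sn²u·sn²v = 0.8026345005458047
dn(u+v) = (dn u·dn v − m·sn u·sn v·cn u·cn v)/D = 0.6352491321958511/0.8026345005458047 = 0.7914550542792158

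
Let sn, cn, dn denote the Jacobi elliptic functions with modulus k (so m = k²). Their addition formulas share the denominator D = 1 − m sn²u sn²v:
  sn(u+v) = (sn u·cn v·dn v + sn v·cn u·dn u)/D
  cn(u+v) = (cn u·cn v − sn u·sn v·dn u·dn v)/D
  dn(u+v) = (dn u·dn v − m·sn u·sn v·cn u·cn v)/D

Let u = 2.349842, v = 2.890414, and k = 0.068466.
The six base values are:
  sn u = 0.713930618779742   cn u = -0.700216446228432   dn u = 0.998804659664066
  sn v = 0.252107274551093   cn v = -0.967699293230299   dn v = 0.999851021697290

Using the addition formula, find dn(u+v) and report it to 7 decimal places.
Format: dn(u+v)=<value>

dn(u+v)=0.9982358

m = k² = 0.004687593156
D = 1 − m·sn²u·sn²v = 0.9998481437458973
dn(u+v) = (dn u·dn v − m·sn u·sn v·cn u·cn v)/D = 0.9980841649228675/0.9998481437458973 = 0.9982357532650697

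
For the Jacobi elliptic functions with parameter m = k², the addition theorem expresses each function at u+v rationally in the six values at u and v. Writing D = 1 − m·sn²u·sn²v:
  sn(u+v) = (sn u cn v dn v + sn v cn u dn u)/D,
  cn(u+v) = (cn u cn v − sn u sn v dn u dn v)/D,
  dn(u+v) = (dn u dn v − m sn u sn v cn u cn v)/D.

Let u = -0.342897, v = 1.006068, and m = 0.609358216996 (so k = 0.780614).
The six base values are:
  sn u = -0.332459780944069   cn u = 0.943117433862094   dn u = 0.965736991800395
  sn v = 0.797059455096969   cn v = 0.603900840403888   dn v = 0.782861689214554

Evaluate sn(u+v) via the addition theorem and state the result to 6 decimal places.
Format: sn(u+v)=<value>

sn(u+v)=0.594213

m = k² = 0.609358216996
D = 1 − m·sn²u·sn²v = 0.957210980335506
sn(u+v) = (sn u·cn v·dn v + sn v·cn u·dn u)/D = 0.5687871692619327/0.957210980335506 = 0.5942129592606331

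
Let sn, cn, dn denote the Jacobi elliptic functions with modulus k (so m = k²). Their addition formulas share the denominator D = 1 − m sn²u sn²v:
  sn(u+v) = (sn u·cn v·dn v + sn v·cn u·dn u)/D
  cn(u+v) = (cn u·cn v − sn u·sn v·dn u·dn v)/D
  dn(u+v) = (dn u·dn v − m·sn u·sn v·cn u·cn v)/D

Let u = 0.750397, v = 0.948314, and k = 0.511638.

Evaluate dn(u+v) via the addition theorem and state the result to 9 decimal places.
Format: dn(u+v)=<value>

dn(u+v)=0.859205905

sn u = 0.6698436597727271, cn u = 0.742502169331699, dn u = 0.939438521396397
sn v = 0.7940090355628202, cn v = 0.6079059560858079, dn v = 0.913764106096515
m = k² = 0.261773443044
D = 1 − m·sn²u·sn²v = 0.9259502875458735
dn(u+v) = (dn u·dn v − m·sn u·sn v·cn u·cn v)/D = 0.7955819551857162/0.9259502875458735 = 0.859205905421031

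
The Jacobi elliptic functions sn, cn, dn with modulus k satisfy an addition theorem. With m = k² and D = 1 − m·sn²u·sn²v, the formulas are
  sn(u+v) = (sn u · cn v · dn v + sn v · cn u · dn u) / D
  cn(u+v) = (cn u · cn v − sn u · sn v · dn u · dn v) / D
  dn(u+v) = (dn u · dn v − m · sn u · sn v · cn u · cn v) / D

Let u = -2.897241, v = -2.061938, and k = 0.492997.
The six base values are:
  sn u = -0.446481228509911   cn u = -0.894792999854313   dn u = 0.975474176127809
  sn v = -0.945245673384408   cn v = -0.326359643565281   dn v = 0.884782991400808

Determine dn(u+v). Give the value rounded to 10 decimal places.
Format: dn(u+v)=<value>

m = k² = 0.243046042009
D = 1 − m·sn²u·sn²v = 0.9567103217116363
dn(u+v) = (dn u·dn v − m·sn u·sn v·cn u·cn v)/D = 0.8331289141903039/0.9567103217116363 = 0.8708267228681774

dn(u+v)=0.8708267229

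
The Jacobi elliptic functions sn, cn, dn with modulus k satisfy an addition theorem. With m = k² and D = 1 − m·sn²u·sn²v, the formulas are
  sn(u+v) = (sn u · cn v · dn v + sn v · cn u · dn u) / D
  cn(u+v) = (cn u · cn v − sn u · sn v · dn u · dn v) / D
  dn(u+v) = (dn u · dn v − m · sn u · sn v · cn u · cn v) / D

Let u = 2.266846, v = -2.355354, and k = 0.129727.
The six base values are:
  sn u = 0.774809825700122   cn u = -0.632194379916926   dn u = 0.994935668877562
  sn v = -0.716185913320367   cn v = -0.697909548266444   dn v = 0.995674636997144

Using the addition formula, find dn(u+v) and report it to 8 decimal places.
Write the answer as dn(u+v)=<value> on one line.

m = k² = 0.016829094529
D = 1 − m·sn²u·sn²v = 0.9948179387938175
dn(u+v) = (dn u·dn v − m·sn u·sn v·cn u·cn v)/D = 0.9947525353898543/0.9948179387938175 = 0.9999342559061184

dn(u+v)=0.99993426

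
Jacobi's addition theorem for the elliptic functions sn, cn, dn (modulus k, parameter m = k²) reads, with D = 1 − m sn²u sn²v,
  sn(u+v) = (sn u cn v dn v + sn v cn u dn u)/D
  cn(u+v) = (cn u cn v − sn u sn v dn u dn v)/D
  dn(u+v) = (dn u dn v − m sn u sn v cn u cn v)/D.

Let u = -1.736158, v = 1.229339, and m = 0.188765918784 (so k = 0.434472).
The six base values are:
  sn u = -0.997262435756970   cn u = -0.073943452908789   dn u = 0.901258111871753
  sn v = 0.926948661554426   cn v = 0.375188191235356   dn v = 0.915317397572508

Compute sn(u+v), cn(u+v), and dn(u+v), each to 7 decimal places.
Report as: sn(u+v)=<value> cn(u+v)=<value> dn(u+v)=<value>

sn(u+v)=-0.4820001 cn(u+v)=0.8761712 dn(u+v)=0.9778267

m = k² = 0.188765918784
D = 1 − m·sn²u·sn²v = 0.8386927561022567
sn(u+v) = (sn u·cn v·dn v + sn v·cn u·dn u)/D = -0.4042499941432719/0.8386927561022567 = -0.4820001021851966
cn(u+v) = (cn u·cn v − sn u·sn v·dn u·dn v)/D = 0.7348384049391839/0.8386927561022567 = 0.8761711599302159
dn(u+v) = (dn u·dn v − m·sn u·sn v·cn u·cn v)/D = 0.8200962012584398/0.8386927561022567 = 0.9778267372544834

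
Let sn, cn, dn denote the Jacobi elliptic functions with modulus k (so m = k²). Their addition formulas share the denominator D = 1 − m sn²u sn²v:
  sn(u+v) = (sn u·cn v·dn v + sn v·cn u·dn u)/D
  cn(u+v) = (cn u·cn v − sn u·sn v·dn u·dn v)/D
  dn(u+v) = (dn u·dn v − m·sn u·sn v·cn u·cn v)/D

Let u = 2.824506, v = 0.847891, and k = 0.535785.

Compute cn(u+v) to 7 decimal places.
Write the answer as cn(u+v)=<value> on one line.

sn u = 0.5473880796317756, cn u = -0.836878898214692, dn u = 0.9560258780275146
sn v = 0.7330277540142969, cn v = 0.6801987296700542, dn v = 0.9196472958804435
m = k² = 0.287065566225
D = 1 − m·sn²u·sn²v = 0.9537818445004949
cn(u+v) = (cn u·cn v − sn u·sn v·dn u·dn v)/D = -0.9220261926450378/0.9537818445004949 = -0.9667055395963342

cn(u+v)=-0.9667055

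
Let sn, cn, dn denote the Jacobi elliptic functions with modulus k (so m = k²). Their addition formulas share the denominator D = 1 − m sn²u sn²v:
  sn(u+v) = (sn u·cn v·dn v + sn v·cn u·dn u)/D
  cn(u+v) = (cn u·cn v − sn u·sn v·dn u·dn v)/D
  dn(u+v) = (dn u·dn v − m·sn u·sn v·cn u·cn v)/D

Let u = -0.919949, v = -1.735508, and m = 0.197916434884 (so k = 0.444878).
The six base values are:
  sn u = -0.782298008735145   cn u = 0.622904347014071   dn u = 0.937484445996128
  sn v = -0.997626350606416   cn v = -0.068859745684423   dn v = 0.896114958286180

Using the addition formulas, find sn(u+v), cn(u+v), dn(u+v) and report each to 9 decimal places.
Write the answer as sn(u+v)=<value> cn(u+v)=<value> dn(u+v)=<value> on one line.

m = k² = 0.197916434884
D = 1 − m·sn²u·sn²v = 0.8794514107129919
sn(u+v) = (sn u·cn v·dn v + sn v·cn u·dn u)/D = -0.5343043378839745/0.8794514107129919 = -0.6075427606066394
cn(u+v) = (cn u·cn v − sn u·sn v·dn u·dn v)/D = -0.6985367981169204/0.8794514107129919 = -0.7942869720916135
dn(u+v) = (dn u·dn v − m·sn u·sn v·cn u·cn v)/D = 0.8467191843953195/0.8794514107129919 = 0.9627810861192028

sn(u+v)=-0.607542761 cn(u+v)=-0.794286972 dn(u+v)=0.962781086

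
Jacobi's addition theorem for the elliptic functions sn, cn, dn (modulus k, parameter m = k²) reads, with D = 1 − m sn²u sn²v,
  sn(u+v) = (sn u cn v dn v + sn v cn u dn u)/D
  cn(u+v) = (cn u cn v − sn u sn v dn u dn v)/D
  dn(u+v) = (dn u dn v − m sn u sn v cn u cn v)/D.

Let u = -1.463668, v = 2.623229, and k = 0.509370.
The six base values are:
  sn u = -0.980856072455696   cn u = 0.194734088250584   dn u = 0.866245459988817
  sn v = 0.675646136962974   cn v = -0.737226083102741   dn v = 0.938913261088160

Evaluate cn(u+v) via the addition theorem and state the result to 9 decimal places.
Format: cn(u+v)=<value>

cn(u+v)=0.446295290

m = k² = 0.2594577969
D = 1 − m·sn²u·sn²v = 0.886049589934151
cn(u+v) = (cn u·cn v − sn u·sn v·dn u·dn v)/D = 0.3954397588001782/0.886049589934151 = 0.4462952901197847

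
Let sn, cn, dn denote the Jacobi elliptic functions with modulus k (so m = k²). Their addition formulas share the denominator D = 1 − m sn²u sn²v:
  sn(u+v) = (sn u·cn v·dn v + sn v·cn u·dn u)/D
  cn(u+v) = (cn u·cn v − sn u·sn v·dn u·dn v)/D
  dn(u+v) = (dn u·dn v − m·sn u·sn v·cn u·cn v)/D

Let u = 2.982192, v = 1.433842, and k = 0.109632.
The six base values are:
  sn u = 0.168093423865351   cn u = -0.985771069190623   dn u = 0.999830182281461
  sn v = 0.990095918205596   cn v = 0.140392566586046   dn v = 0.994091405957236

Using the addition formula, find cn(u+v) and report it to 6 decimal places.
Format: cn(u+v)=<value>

cn(u+v)=-0.303913

m = k² = 0.012019175424
D = 1 − m·sn²u·sn²v = 0.9996670870717537
cn(u+v) = (cn u·cn v − sn u·sn v·dn u·dn v)/D = -0.303812088670288/0.9996670870717537 = -0.3039132653253804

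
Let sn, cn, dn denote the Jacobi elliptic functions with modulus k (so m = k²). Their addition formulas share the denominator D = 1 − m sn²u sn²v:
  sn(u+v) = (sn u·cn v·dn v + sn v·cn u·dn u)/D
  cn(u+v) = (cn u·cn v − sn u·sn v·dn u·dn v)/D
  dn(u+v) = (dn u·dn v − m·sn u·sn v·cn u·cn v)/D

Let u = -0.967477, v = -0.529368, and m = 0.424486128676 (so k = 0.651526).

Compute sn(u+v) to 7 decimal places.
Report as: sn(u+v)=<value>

sn u = -0.7923948060034884, cn u = 0.6100085830696926, dn u = 0.8564284002625805
sn v = -0.4964385671915754, cn v = 0.868071857051463, dn v = 0.9462477807412179
m = k² = 0.424486128676
D = 1 − m·sn²u·sn²v = 0.9343132506688732
sn(u+v) = (sn u·cn v·dn v + sn v·cn u·dn u)/D = -0.9102356069314931/0.9343132506688732 = -0.9742295812243454

sn(u+v)=-0.9742296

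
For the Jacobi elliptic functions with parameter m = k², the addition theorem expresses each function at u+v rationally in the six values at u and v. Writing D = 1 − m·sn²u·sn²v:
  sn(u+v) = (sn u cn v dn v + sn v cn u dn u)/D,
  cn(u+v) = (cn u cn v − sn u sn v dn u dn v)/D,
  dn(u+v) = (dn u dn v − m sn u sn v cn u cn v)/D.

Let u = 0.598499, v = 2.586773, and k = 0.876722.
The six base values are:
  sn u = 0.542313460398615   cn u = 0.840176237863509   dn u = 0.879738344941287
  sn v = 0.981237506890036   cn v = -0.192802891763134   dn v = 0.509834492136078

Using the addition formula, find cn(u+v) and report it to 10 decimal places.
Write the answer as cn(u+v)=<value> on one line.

m = k² = 0.768641465284
D = 1 − m·sn²u·sn²v = 0.7823428903048088
cn(u+v) = (cn u·cn v − sn u·sn v·dn u·dn v)/D = -0.400663588839044/0.7823428903048088 = -0.5121329711105847

cn(u+v)=-0.5121329711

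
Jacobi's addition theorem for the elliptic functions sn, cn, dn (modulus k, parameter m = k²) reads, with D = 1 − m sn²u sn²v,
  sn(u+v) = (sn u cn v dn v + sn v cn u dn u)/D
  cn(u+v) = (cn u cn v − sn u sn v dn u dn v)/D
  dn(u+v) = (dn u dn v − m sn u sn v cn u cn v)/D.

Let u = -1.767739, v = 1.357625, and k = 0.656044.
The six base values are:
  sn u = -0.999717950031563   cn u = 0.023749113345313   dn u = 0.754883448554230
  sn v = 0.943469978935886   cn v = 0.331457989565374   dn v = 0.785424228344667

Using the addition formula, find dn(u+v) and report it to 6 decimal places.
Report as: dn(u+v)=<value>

m = k² = 0.430393729936
D = 1 − m·sn²u·sn²v = 0.6171072996331516
dn(u+v) = (dn u·dn v − m·sn u·sn v·cn u·cn v)/D = 0.5960993132134755/0.6171072996331516 = 0.9659573198499441

dn(u+v)=0.965957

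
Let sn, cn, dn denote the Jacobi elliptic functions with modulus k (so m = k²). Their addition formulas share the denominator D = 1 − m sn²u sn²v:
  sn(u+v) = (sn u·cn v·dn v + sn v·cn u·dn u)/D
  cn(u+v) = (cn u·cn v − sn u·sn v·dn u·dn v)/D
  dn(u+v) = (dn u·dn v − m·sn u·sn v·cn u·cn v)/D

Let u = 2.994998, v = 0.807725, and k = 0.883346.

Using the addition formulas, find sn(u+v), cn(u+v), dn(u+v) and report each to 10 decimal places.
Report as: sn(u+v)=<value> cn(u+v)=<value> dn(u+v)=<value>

sn u = 0.9231617160007431, cn u = -0.384411818380449, dn u = 0.5787976390713828
sn v = 0.6804528728439264, cn v = 0.7327918448225576, dn v = 0.7991923770790882
m = k² = 0.780300155716
D = 1 − m·sn²u·sn²v = 0.6920973908591346
sn(u+v) = (sn u·cn v·dn v + sn v·cn u·dn u)/D = 0.3892434697835261/0.6920973908591346 = 0.5624114104813183
cn(u+v) = (cn u·cn v − sn u·sn v·dn u·dn v)/D = -0.5722659518658286/0.6920973908591346 = -0.8268575484086809
dn(u+v) = (dn u·dn v − m·sn u·sn v·cn u·cn v)/D = 0.600645609538497/0.6920973908591346 = 0.867862843396774

sn(u+v)=0.5624114105 cn(u+v)=-0.8268575484 dn(u+v)=0.8678628434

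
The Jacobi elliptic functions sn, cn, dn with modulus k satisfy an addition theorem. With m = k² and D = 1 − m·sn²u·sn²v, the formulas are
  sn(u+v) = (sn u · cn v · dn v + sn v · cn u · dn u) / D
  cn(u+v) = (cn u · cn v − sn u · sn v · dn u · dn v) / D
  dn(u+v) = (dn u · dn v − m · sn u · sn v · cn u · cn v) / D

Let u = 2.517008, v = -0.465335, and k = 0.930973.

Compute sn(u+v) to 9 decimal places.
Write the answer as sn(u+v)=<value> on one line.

sn(u+v)=0.989314499

sn u = 0.9996415443851734, cn u = -0.02677279849446823, dn u = 0.3659378588774614
sn v = -0.4363199763975937, cn v = 0.8997915748640922, dn v = 0.9137832564839885
m = k² = 0.866710726729
D = 1 − m·sn²u·sn²v = 0.8351181090972617
sn(u+v) = (sn u·cn v·dn v + sn v·cn u·dn u)/D = 0.8261944536303456/0.8351181090972617 = 0.9893144989077506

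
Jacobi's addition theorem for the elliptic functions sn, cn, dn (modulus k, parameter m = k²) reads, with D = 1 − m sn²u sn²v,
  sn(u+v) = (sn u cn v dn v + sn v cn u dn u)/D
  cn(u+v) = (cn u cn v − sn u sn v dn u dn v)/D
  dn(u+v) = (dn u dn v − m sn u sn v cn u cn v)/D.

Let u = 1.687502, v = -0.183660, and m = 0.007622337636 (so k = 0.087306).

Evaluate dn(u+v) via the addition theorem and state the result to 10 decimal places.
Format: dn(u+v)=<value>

dn(u+v)=0.9962000933

sn u = 0.9935921276422522, cn u = -0.1130251471458562, dn u = 0.9962304127649298
sn v = -0.1826215485755819, cn v = 0.983183284029919, dn v = 0.9998728870400153
m = k² = 0.007622337636
D = 1 − m·sn²u·sn²v = 0.9997490376870891
dn(u+v) = (dn u·dn v − m·sn u·sn v·cn u·cn v)/D = 0.9959500846148446/0.9997490376870891 = 0.9962000932943798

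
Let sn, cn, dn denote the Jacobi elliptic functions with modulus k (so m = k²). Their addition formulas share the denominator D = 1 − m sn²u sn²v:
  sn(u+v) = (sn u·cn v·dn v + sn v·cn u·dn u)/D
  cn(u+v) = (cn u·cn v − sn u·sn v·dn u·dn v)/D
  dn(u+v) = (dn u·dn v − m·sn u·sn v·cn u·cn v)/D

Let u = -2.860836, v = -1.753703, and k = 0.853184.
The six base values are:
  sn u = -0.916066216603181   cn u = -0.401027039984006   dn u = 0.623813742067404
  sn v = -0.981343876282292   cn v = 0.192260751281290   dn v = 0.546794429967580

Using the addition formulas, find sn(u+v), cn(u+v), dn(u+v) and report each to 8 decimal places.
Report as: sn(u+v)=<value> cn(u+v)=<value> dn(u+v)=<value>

m = k² = 0.727922937856
D = 1 − m·sn²u·sn²v = 0.411723401346933
sn(u+v) = (sn u·cn v·dn v + sn v·cn u·dn u)/D = 0.1491956553086667/0.411723401346933 = 0.36236865531709
cn(u+v) = (cn u·cn v − sn u·sn v·dn u·dn v)/D = -0.3837405577388259/0.411723401346933 = -0.9320348478698015
dn(u+v) = (dn u·dn v − m·sn u·sn v·cn u·cn v)/D = 0.3915521324875852/0.411723401346933 = 0.9510077183046712

sn(u+v)=0.36236866 cn(u+v)=-0.93203485 dn(u+v)=0.95100772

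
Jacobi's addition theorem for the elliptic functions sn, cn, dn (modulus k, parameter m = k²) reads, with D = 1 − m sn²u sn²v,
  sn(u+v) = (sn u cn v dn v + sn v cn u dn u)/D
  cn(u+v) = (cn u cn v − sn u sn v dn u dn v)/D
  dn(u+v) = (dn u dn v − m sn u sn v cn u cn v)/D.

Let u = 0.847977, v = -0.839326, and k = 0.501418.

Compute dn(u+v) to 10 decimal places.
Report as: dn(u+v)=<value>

sn u = 0.7351918953921868, cn u = 0.6778590391443075, dn u = 0.9295728553084374
sn v = -0.7297138122649624, cn v = 0.6837526981224536, dn v = 0.9306574598342849
m = k² = 0.251420010724
D = 1 − m·sn²u·sn²v = 0.9276386941177607
dn(u+v) = (dn u·dn v − m·sn u·sn v·cn u·cn v)/D = 0.9276299670206284/0.9276386941177607 = 0.9999905921376635

dn(u+v)=0.9999905921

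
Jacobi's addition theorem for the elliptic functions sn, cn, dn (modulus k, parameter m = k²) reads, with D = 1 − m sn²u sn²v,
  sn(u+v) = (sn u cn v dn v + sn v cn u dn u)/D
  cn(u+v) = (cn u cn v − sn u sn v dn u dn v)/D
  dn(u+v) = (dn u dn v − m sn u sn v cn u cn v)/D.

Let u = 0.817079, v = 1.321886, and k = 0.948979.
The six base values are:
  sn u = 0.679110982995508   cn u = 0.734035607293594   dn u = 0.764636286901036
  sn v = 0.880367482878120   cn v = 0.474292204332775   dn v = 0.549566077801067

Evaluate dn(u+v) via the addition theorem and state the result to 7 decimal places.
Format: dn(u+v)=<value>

m = k² = 0.900561142441
D = 1 − m·sn²u·sn²v = 0.6780987236363144
dn(u+v) = (dn u·dn v − m·sn u·sn v·cn u·cn v)/D = 0.2327700553354278/0.6780987236363144 = 0.3432686823051295

dn(u+v)=0.3432687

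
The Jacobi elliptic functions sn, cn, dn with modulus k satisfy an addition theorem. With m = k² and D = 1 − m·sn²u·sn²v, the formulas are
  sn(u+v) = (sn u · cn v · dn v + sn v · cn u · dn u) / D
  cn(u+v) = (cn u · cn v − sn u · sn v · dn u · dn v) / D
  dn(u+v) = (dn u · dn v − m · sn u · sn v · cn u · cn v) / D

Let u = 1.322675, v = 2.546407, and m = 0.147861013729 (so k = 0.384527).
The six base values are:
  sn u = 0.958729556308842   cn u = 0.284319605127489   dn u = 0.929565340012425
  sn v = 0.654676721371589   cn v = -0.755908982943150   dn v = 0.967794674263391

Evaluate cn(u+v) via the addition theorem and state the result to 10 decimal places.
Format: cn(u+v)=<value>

m = k² = 0.147861013729
D = 1 − m·sn²u·sn²v = 0.9417494930264753
cn(u+v) = (cn u·cn v − sn u·sn v·dn u·dn v)/D = -0.7795786270680829/0.9417494930264753 = -0.8277982975735636

cn(u+v)=-0.8277982976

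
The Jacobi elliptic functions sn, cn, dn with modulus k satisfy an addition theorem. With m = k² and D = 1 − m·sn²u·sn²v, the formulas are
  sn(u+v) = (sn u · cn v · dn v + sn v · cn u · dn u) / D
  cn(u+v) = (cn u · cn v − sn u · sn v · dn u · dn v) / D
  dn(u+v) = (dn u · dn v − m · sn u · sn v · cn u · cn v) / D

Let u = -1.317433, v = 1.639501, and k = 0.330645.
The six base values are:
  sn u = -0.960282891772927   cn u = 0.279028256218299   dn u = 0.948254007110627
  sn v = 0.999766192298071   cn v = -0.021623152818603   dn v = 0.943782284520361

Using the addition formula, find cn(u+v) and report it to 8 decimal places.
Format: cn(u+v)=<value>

cn(u+v)=0.94877132

m = k² = 0.109326116025
D = 1 − m·sn²u·sn²v = 0.8992327988276176
cn(u+v) = (cn u·cn v − sn u·sn v·dn u·dn v)/D = 0.8531662873570971/0.8992327988276176 = 0.9487713175825213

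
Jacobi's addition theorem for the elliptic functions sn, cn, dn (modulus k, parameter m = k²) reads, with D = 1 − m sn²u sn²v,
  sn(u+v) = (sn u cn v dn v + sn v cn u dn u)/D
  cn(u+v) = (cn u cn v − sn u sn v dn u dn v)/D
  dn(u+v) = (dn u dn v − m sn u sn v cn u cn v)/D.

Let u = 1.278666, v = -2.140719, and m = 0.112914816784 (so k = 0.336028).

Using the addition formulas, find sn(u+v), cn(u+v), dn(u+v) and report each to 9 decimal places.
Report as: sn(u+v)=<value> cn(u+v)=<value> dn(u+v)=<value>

sn u = 0.949088350689531, cn u = 0.3150100039449952, dn u = 0.9477815505519566
sn v = -0.8801817929163219, cn v = -0.4746367152029108, dn v = 0.9552605060560337
m = k² = 0.112914816784
D = 1 − m·sn²u·sn²v = 0.9212031273626396
sn(u+v) = (sn u·cn v·dn v + sn v·cn u·dn u)/D = -0.6931059457603326/0.9212031273626396 = -0.7523920894023251
cn(u+v) = (cn u·cn v − sn u·sn v·dn u·dn v)/D = 0.6068108023217636/0.9212031273626396 = 0.6587155257049917
dn(u+v) = (dn u·dn v − m·sn u·sn v·cn u·cn v)/D = 0.8912751495721607/0.9212031273626396 = 0.9675120753485051

sn(u+v)=-0.752392089 cn(u+v)=0.658715526 dn(u+v)=0.967512075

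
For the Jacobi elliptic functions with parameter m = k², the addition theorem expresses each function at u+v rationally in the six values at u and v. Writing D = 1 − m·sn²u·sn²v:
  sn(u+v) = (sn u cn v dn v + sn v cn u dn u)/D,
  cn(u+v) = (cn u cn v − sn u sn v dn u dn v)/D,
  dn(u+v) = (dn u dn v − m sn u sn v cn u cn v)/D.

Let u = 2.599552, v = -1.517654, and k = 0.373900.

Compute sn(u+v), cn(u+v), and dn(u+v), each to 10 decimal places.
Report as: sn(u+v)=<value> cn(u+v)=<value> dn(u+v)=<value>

sn(u+v)=0.8716738934 cn(u+v)=0.4900863430 dn(u+v)=0.9453977422

sn u = 0.6093579126116671, cn u = -0.7928952858590798, dn u = 0.9736988368724389
sn v = -0.994526418041782, cn v = 0.1044854239450782, dn v = 0.9282914565498439
m = k² = 0.13980121
D = 1 − m·sn²u·sn²v = 0.9486561432550719
sn(u+v) = (sn u·cn v·dn v + sn v·cn u·dn u)/D = 0.8269187938813128/0.9486561432550719 = 0.8716738933919214
cn(u+v) = (cn u·cn v − sn u·sn v·dn u·dn v)/D = 0.4649234199967371/0.9486561432550719 = 0.4900863429835291
dn(u+v) = (dn u·dn v − m·sn u·sn v·cn u·cn v)/D = 0.896857375979017/0.9486561432550719 = 0.9453977422226766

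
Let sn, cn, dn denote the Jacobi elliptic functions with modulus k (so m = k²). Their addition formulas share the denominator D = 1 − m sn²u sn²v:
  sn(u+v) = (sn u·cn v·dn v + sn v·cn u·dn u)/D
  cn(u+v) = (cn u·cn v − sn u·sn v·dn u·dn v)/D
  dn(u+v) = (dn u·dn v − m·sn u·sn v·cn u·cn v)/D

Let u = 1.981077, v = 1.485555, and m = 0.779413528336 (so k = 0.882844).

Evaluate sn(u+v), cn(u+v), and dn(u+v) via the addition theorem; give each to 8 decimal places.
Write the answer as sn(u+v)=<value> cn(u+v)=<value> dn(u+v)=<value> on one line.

sn(u+v)=0.76105149 cn(u+v)=-0.64869148 dn(u+v)=0.74065119

sn u = 0.9939998226202613, cn u = 0.1093816832513061, dn u = 0.4794910322021647
sn v = 0.9341497805658364, cn v = 0.3568811951739677, dn v = 0.5655579920774747
m = k² = 0.779413528336
D = 1 − m·sn²u·sn²v = 0.3279933269440379
sn(u+v) = (sn u·cn v·dn v + sn v·cn u·dn u)/D = 0.2496198087163061/0.3279933269440379 = 0.7610514855349364
cn(u+v) = (cn u·cn v − sn u·sn v·dn u·dn v)/D = -0.2127664767209658/0.3279933269440379 = -0.6486914801082765
dn(u+v) = (dn u·dn v − m·sn u·sn v·cn u·cn v)/D = 0.2429286468350368/0.3279933269440379 = 0.7406511867129699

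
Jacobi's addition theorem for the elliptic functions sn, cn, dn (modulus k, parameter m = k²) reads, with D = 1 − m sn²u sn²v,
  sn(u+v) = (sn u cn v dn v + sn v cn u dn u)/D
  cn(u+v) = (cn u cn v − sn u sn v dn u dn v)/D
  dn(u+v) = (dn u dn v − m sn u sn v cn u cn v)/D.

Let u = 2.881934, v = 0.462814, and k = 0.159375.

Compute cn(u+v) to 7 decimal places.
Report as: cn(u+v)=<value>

sn u = 0.2761700203104121, cn u = -0.9611087971097479, dn u = 0.9990308880370388
sn v = 0.4461081238000363, cn v = 0.8949790734311119, dn v = 0.9974693006927585
m = k² = 0.025400390625
D = 1 − m·sn²u·sn²v = 0.9996144562002362
cn(u+v) = (cn u·cn v − sn u·sn v·dn u·dn v)/D = -0.9829430698084214/0.9996144562002362 = -0.9833221835794707

cn(u+v)=-0.9833222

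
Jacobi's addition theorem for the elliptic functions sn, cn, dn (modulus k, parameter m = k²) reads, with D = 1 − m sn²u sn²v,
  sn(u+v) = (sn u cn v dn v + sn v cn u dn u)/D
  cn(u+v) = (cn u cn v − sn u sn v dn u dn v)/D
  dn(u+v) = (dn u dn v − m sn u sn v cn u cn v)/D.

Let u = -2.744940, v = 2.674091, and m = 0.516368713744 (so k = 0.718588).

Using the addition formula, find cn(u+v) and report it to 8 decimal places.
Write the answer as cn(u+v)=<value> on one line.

cn(u+v)=0.99749342

sn u = -0.7974890869936769, cn u = -0.6033333706384817, dn u = 0.8195091571991399
sn v = 0.8308132226232899, cn v = -0.5565513355606145, dn v = 0.8022319987983169
m = k² = 0.516368713744
D = 1 − m·sn²u·sn²v = 0.7733184267228631
cn(u+v) = (cn u·cn v − sn u·sn v·dn u·dn v)/D = 0.7713800445043137/0.7733184267228631 = 0.9974934229528659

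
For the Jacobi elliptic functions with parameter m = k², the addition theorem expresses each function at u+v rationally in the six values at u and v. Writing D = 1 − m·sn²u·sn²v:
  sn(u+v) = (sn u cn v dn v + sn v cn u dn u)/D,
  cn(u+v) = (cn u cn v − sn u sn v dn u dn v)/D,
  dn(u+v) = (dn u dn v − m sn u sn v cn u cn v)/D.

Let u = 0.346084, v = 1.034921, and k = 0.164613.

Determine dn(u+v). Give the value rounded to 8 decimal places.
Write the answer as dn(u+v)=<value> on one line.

sn u = 0.3390446874260722, cn u = 0.9407702694750494, dn u = 0.9984413423280984
sn v = 0.8577544772554351, cn v = 0.514059584822864, dn v = 0.9899814419115426
m = k² = 0.027097439769
D = 1 − m·sn²u·sn²v = 0.9977082452808977
dn(u+v) = (dn u·dn v − m·sn u·sn v·cn u·cn v)/D = 0.9846273445146636/0.9977082452808977 = 0.9868890521571752

dn(u+v)=0.98688905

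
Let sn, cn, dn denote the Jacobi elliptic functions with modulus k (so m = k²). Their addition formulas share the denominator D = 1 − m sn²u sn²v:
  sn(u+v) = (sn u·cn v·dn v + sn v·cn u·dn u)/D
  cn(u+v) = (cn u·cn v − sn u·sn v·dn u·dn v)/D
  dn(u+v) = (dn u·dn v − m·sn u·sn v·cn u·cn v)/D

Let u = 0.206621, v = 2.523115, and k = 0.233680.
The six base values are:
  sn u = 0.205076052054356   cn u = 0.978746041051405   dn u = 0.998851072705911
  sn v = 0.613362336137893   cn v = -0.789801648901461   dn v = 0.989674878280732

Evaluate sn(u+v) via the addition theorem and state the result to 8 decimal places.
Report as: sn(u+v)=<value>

sn(u+v)=0.43971909

m = k² = 0.0546063424
D = 1 − m·sn²u·sn²v = 0.99913601302957
sn(u+v) = (sn u·cn v·dn v + sn v·cn u·dn u)/D = 0.4393391770952616/0.99913601302957 = 0.4397190886585118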